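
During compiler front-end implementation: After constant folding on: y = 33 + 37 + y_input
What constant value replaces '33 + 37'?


Identifying constant sub-expression:
  Original: y = 33 + 37 + y_input
  33 and 37 are both compile-time constants
  Evaluating: 33 + 37 = 70
  After folding: y = 70 + y_input

70


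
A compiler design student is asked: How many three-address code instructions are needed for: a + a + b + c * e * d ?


Expression: a + a + b + c * e * d
Generating three-address code (respecting * over +/- precedence):
  Instruction 1: t1 = c * e
  Instruction 2: t2 = t1 * d
  Instruction 3: t3 = a + a
  Instruction 4: t4 = t3 + b
  Instruction 5: t5 = t4 + t2
Total instructions: 5

5


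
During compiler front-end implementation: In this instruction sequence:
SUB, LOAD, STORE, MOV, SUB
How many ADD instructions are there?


Scanning instruction sequence for ADD:
  Position 1: SUB
  Position 2: LOAD
  Position 3: STORE
  Position 4: MOV
  Position 5: SUB
Matches at positions: []
Total ADD count: 0

0


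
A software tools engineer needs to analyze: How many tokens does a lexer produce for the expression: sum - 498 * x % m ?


Scanning 'sum - 498 * x % m'
Token 1: 'sum' -> identifier
Token 2: '-' -> operator
Token 3: '498' -> integer_literal
Token 4: '*' -> operator
Token 5: 'x' -> identifier
Token 6: '%' -> operator
Token 7: 'm' -> identifier
Total tokens: 7

7


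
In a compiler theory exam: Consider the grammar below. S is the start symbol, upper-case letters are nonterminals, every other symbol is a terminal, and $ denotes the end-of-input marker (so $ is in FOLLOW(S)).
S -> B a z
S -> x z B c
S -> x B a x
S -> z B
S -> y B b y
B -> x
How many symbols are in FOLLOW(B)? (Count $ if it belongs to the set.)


S is the start symbol and does not occur in any rule body, so FOLLOW(S) = {$}.
Examining every occurrence of B in a rule body:
  S -> B a z : B is followed by terminal 'a' -> add 'a'
  S -> x z B c : B is followed by terminal 'c' -> add 'c'
  S -> x B a x : B is followed by terminal 'a' -> add 'a' (already in the set)
  S -> z B : B is at the right end -> add FOLLOW(S) = {$}
  S -> y B b y : B is followed by terminal 'b' -> add 'b'
  B -> x : B does not occur in the body -> contributes nothing
FOLLOW(B) = {a, b, c, $}
Count: 4

4


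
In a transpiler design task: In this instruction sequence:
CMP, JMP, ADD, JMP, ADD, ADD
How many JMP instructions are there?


Scanning instruction sequence for JMP:
  Position 1: CMP
  Position 2: JMP <- MATCH
  Position 3: ADD
  Position 4: JMP <- MATCH
  Position 5: ADD
  Position 6: ADD
Matches at positions: [2, 4]
Total JMP count: 2

2


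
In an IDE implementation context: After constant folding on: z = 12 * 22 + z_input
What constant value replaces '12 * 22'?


Identifying constant sub-expression:
  Original: z = 12 * 22 + z_input
  12 and 22 are both compile-time constants
  Evaluating: 12 * 22 = 264
  After folding: z = 264 + z_input

264


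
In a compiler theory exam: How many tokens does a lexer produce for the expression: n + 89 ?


Scanning 'n + 89'
Token 1: 'n' -> identifier
Token 2: '+' -> operator
Token 3: '89' -> integer_literal
Total tokens: 3

3


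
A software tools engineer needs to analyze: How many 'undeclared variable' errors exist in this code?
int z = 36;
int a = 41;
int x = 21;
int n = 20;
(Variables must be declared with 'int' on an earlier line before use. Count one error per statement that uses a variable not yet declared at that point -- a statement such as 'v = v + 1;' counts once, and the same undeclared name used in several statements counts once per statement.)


Scanning code line by line:
  Line 1: declare 'z' -> declared = ['z']
  Line 2: declare 'a' -> declared = ['a', 'z']
  Line 3: declare 'x' -> declared = ['a', 'x', 'z']
  Line 4: declare 'n' -> declared = ['a', 'n', 'x', 'z']
Total undeclared variable errors: 0

0


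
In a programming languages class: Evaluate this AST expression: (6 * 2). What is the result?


Expression: (6 * 2)
Evaluating step by step:
  6 * 2 = 12
Result: 12

12


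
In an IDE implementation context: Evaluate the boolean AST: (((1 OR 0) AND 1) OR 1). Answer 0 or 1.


Step 1: Evaluate inner node
  1 OR 0 = 1
Step 2: Evaluate next node
  1 AND 1 = 1
Step 3: Evaluate root node
  1 OR 1 = 1

1


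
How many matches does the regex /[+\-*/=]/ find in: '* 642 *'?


Pattern: /[+\-*/=]/ (operators)
Input: '* 642 *'
Scanning for matches:
  Match 1: '*'
  Match 2: '*'
Total matches: 2

2


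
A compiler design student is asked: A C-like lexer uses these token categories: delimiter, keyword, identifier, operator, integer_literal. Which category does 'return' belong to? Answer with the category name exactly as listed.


Token: 'return'
Checking categories:
  identifier: no
  integer_literal: no
  operator: no
  keyword: YES
  delimiter: no
Category: keyword

keyword


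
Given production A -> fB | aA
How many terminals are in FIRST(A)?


Production: A -> fB | aA
Examining each alternative for leading terminals:
  A -> fB : first terminal = 'f'
  A -> aA : first terminal = 'a'
FIRST(A) = {a, f}
Count: 2

2


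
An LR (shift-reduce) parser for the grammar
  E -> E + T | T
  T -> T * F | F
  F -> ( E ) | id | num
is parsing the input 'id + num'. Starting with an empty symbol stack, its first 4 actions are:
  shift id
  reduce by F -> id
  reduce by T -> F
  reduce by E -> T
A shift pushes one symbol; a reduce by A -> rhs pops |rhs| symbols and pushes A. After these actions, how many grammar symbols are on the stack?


Tracking the symbol stack through each action:
  Action 1: shift 'id' : push -> stack = [id] (size 1)
  Action 2: reduce by F -> id : pop 1, push F -> stack = [F] (size 1)
  Action 3: reduce by T -> F : pop 1, push T -> stack = [T] (size 1)
  Action 4: reduce by E -> T : pop 1, push E -> stack = [E] (size 1)
Final stack size: 1

1


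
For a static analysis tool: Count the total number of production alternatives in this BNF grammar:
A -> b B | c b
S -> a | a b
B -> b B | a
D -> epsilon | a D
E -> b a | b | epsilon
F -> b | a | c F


Counting alternatives per rule:
  A: 2 alternative(s)
  S: 2 alternative(s)
  B: 2 alternative(s)
  D: 2 alternative(s)
  E: 3 alternative(s)
  F: 3 alternative(s)
Sum: 2 + 2 + 2 + 2 + 3 + 3 = 14

14


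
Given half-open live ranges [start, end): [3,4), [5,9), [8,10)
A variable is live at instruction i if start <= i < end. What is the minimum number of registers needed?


Live ranges:
  Var0: [3, 4)
  Var1: [5, 9)
  Var2: [8, 10)
Sweep-line events (position, delta, active):
  pos=3 start -> active=1
  pos=4 end -> active=0
  pos=5 start -> active=1
  pos=8 start -> active=2
  pos=9 end -> active=1
  pos=10 end -> active=0
Maximum simultaneous active: 2
Minimum registers needed: 2

2


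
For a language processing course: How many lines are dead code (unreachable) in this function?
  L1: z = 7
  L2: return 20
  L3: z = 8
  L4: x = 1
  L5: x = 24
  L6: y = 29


Analyzing control flow:
  L1: reachable (before return)
  L2: reachable (return statement)
  L3: DEAD (after return at L2)
  L4: DEAD (after return at L2)
  L5: DEAD (after return at L2)
  L6: DEAD (after return at L2)
Return at L2, total lines = 6
Dead lines: L3 through L6
Count: 4

4


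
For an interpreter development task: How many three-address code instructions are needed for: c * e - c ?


Expression: c * e - c
Generating three-address code (respecting * over +/- precedence):
  Instruction 1: t1 = c * e
  Instruction 2: t2 = t1 - c
Total instructions: 2

2


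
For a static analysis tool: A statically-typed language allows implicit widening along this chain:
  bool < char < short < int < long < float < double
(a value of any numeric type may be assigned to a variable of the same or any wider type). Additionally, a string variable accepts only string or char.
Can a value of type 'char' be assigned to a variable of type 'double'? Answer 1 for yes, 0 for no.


Target variable type: double
Source value type: char
Numeric ranks: char=1, double=6
Widening allowed iff rank(source) <= rank(target): 1 <= 6? Yes
Result: 1

1


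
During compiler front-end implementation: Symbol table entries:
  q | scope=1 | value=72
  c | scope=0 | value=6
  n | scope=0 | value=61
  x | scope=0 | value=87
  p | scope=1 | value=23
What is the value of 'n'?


Searching symbol table for 'n':
  q | scope=1 | value=72
  c | scope=0 | value=6
  n | scope=0 | value=61 <- MATCH
  x | scope=0 | value=87
  p | scope=1 | value=23
Found 'n' at scope 0 with value 61

61


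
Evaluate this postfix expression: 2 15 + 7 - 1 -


Processing tokens left to right:
Push 2, Push 15
Pop 2 and 15, compute 2 + 15 = 17, push 17
Push 7
Pop 17 and 7, compute 17 - 7 = 10, push 10
Push 1
Pop 10 and 1, compute 10 - 1 = 9, push 9
Stack result: 9

9


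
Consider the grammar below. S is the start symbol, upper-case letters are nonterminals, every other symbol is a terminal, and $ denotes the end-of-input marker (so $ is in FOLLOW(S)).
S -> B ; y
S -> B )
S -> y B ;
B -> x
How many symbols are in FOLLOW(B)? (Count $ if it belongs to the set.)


S is the start symbol and does not occur in any rule body, so FOLLOW(S) = {$}.
Examining every occurrence of B in a rule body:
  S -> B ; y : B is followed by terminal ';' -> add ';'
  S -> B ) : B is followed by terminal ')' -> add ')'
  S -> y B ; : B is followed by terminal ';' -> add ';' (already in the set)
  B -> x : B does not occur in the body -> contributes nothing
FOLLOW(B) = {), ;}
Count: 2

2


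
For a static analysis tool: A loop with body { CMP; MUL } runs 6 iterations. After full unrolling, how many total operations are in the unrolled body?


Loop body operations: CMP, MUL (2 ops per iteration)
Unrolling 6 iterations:
  Iteration 1: CMP, MUL (2 ops)
  Iteration 2: CMP, MUL (2 ops)
  Iteration 3: CMP, MUL (2 ops)
  Iteration 4: CMP, MUL (2 ops)
  Iteration 5: CMP, MUL (2 ops)
  Iteration 6: CMP, MUL (2 ops)
Total: 6 iterations * 2 ops/iter = 12 operations

12


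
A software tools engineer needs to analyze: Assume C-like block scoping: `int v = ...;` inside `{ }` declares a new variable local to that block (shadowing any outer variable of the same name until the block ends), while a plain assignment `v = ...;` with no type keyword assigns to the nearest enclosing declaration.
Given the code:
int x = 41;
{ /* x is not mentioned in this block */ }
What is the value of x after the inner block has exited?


Analyzing scoping rules:
Outer scope: declares x = 41
Inner block: x is neither redeclared nor assigned -> unchanged
After the block -> 41
Result: 41

41


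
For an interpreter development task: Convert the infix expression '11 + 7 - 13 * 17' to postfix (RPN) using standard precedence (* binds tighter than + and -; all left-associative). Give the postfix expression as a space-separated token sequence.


Applying the shunting-yard algorithm:
  Operand 11 -> output
  Push '+' onto operator stack -> op-stack: [+]
  Operand 7 -> output
  See '-' (prec 1); top '+' (prec 1) >= it -> pop '+' to output
  Push '-' onto operator stack -> op-stack: [-]
  Operand 13 -> output
  Push '*' onto operator stack -> op-stack: [-, *]
  Operand 17 -> output
  End of input: pop '*' to output
  End of input: pop '-' to output
Postfix result: 11 7 + 13 17 * -

11 7 + 13 17 * -


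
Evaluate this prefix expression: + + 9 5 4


Parsing prefix expression: + + 9 5 4
Step 1: Innermost operation '+ 9 5'
  9 + 5 = 14
Step 2: Outer operation '+ [14] 4'
  14 + 4 = 18

18


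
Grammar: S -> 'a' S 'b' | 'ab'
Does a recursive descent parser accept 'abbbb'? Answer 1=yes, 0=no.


Grammar accepts strings of the form a^n b^n (n >= 1)
Word: 'abbbb'
Counting: 1 a's and 4 b's
Check: 1 == 4? No
Mismatch: a-count != b-count
Rejected

0


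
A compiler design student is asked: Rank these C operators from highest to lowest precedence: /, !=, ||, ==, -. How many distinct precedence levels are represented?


Looking up precedence for each operator:
  / -> precedence 6
  != -> precedence 3
  || -> precedence 1
  == -> precedence 3
  - -> precedence 5
Sorted highest to lowest: /, -, !=, ==, ||
Distinct precedence values: [6, 5, 3, 1]
Number of distinct levels: 4

4


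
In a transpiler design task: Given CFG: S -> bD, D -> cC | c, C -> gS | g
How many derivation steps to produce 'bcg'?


Grammar: S -> bD, D -> cC | c, C -> gS | g
Deriving 'bcg':
Step 1: S -> bD => bD
Step 2: D -> cC => bcC
Step 3: C -> g => bcg
Total derivation steps: 3

3


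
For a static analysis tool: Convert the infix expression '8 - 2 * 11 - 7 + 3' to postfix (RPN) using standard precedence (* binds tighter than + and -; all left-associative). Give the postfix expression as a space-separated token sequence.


Applying the shunting-yard algorithm:
  Operand 8 -> output
  Push '-' onto operator stack -> op-stack: [-]
  Operand 2 -> output
  Push '*' onto operator stack -> op-stack: [-, *]
  Operand 11 -> output
  See '-' (prec 1); top '*' (prec 2) >= it -> pop '*' to output
  See '-' (prec 1); top '-' (prec 1) >= it -> pop '-' to output
  Push '-' onto operator stack -> op-stack: [-]
  Operand 7 -> output
  See '+' (prec 1); top '-' (prec 1) >= it -> pop '-' to output
  Push '+' onto operator stack -> op-stack: [+]
  Operand 3 -> output
  End of input: pop '+' to output
Postfix result: 8 2 11 * - 7 - 3 +

8 2 11 * - 7 - 3 +


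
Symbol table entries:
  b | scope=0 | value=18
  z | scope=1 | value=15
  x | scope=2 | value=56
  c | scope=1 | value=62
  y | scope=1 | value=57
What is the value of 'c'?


Searching symbol table for 'c':
  b | scope=0 | value=18
  z | scope=1 | value=15
  x | scope=2 | value=56
  c | scope=1 | value=62 <- MATCH
  y | scope=1 | value=57
Found 'c' at scope 1 with value 62

62


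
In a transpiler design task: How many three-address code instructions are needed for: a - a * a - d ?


Expression: a - a * a - d
Generating three-address code (respecting * over +/- precedence):
  Instruction 1: t1 = a * a
  Instruction 2: t2 = a - t1
  Instruction 3: t3 = t2 - d
Total instructions: 3

3


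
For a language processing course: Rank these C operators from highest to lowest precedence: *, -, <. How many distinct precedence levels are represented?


Looking up precedence for each operator:
  * -> precedence 6
  - -> precedence 5
  < -> precedence 4
Sorted highest to lowest: *, -, <
Distinct precedence values: [6, 5, 4]
Number of distinct levels: 3

3


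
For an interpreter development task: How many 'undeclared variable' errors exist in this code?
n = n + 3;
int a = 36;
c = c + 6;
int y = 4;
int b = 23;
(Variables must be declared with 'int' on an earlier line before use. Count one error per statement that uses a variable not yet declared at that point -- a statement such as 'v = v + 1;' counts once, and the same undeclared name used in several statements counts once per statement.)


Scanning code line by line:
  Line 1: use 'n' -> ERROR (undeclared)
  Line 2: declare 'a' -> declared = ['a']
  Line 3: use 'c' -> ERROR (undeclared)
  Line 4: declare 'y' -> declared = ['a', 'y']
  Line 5: declare 'b' -> declared = ['a', 'b', 'y']
Total undeclared variable errors: 2

2


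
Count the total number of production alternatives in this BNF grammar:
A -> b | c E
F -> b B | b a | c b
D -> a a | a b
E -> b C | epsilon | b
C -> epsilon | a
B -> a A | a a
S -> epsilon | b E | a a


Counting alternatives per rule:
  A: 2 alternative(s)
  F: 3 alternative(s)
  D: 2 alternative(s)
  E: 3 alternative(s)
  C: 2 alternative(s)
  B: 2 alternative(s)
  S: 3 alternative(s)
Sum: 2 + 3 + 2 + 3 + 2 + 2 + 3 = 17

17


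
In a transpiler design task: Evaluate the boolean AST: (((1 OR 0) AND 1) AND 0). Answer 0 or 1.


Step 1: Evaluate inner node
  1 OR 0 = 1
Step 2: Evaluate next node
  1 AND 1 = 1
Step 3: Evaluate root node
  1 AND 0 = 0

0


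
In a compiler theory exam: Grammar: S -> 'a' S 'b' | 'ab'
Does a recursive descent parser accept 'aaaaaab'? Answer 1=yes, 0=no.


Grammar accepts strings of the form a^n b^n (n >= 1)
Word: 'aaaaaab'
Counting: 6 a's and 1 b's
Check: 6 == 1? No
Mismatch: a-count != b-count
Rejected

0


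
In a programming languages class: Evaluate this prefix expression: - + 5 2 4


Parsing prefix expression: - + 5 2 4
Step 1: Innermost operation '+ 5 2'
  5 + 2 = 7
Step 2: Outer operation '- [7] 4'
  7 - 4 = 3

3


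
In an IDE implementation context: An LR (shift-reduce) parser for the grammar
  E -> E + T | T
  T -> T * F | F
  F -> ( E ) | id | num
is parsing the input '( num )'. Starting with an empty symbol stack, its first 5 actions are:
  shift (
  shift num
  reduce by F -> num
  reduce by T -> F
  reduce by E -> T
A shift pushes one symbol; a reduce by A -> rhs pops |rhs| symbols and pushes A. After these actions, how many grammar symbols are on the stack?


Tracking the symbol stack through each action:
  Action 1: shift '(' : push -> stack = [(] (size 1)
  Action 2: shift 'num' : push -> stack = [(, num] (size 2)
  Action 3: reduce by F -> num : pop 1, push F -> stack = [(, F] (size 2)
  Action 4: reduce by T -> F : pop 1, push T -> stack = [(, T] (size 2)
  Action 5: reduce by E -> T : pop 1, push E -> stack = [(, E] (size 2)
Final stack size: 2

2


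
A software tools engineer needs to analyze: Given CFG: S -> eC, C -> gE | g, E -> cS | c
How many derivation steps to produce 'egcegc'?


Grammar: S -> eC, C -> gE | g, E -> cS | c
Deriving 'egcegc':
Step 1: S -> eC => eC
Step 2: C -> gE => egE
Step 3: E -> cS => egcS
Step 4: S -> eC => egceC
Step 5: C -> gE => egcegE
Step 6: E -> c => egcegc
Total derivation steps: 6

6


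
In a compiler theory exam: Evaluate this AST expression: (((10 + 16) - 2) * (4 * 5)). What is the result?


Expression: (((10 + 16) - 2) * (4 * 5))
Evaluating step by step:
  10 + 16 = 26
  26 - 2 = 24
  4 * 5 = 20
  24 * 20 = 480
Result: 480

480


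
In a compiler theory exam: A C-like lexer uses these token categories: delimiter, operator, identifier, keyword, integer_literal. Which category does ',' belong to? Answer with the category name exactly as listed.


Token: ','
Checking categories:
  identifier: no
  integer_literal: no
  operator: no
  keyword: no
  delimiter: YES
Category: delimiter

delimiter


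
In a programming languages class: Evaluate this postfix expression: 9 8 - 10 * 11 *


Processing tokens left to right:
Push 9, Push 8
Pop 9 and 8, compute 9 - 8 = 1, push 1
Push 10
Pop 1 and 10, compute 1 * 10 = 10, push 10
Push 11
Pop 10 and 11, compute 10 * 11 = 110, push 110
Stack result: 110

110


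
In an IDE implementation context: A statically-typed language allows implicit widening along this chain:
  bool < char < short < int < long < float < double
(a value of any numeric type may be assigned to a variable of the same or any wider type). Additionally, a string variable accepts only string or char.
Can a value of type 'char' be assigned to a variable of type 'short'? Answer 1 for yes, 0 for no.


Target variable type: short
Source value type: char
Numeric ranks: char=1, short=2
Widening allowed iff rank(source) <= rank(target): 1 <= 2? Yes
Result: 1

1


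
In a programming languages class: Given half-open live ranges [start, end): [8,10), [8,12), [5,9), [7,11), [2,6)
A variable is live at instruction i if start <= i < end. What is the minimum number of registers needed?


Live ranges:
  Var0: [8, 10)
  Var1: [8, 12)
  Var2: [5, 9)
  Var3: [7, 11)
  Var4: [2, 6)
Sweep-line events (position, delta, active):
  pos=2 start -> active=1
  pos=5 start -> active=2
  pos=6 end -> active=1
  pos=7 start -> active=2
  pos=8 start -> active=3
  pos=8 start -> active=4
  pos=9 end -> active=3
  pos=10 end -> active=2
  pos=11 end -> active=1
  pos=12 end -> active=0
Maximum simultaneous active: 4
Minimum registers needed: 4

4


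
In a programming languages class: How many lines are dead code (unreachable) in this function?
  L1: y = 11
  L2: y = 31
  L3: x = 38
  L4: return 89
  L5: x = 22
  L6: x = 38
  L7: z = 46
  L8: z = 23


Analyzing control flow:
  L1: reachable (before return)
  L2: reachable (before return)
  L3: reachable (before return)
  L4: reachable (return statement)
  L5: DEAD (after return at L4)
  L6: DEAD (after return at L4)
  L7: DEAD (after return at L4)
  L8: DEAD (after return at L4)
Return at L4, total lines = 8
Dead lines: L5 through L8
Count: 4

4


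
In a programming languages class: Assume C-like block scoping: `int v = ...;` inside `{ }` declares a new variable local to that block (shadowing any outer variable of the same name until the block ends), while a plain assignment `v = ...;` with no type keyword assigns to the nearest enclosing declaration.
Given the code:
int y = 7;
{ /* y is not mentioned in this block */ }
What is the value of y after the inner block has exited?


Analyzing scoping rules:
Outer scope: declares y = 7
Inner block: y is neither redeclared nor assigned -> unchanged
After the block -> 7
Result: 7

7


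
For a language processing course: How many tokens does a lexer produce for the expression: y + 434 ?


Scanning 'y + 434'
Token 1: 'y' -> identifier
Token 2: '+' -> operator
Token 3: '434' -> integer_literal
Total tokens: 3

3


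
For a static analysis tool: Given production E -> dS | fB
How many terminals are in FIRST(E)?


Production: E -> dS | fB
Examining each alternative for leading terminals:
  E -> dS : first terminal = 'd'
  E -> fB : first terminal = 'f'
FIRST(E) = {d, f}
Count: 2

2


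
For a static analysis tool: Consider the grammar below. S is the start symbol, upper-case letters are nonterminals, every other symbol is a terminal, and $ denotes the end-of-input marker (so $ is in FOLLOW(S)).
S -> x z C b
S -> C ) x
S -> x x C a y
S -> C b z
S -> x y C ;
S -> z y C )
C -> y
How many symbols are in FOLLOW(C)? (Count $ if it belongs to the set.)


S is the start symbol and does not occur in any rule body, so FOLLOW(S) = {$}.
Examining every occurrence of C in a rule body:
  S -> x z C b : C is followed by terminal 'b' -> add 'b'
  S -> C ) x : C is followed by terminal ')' -> add ')'
  S -> x x C a y : C is followed by terminal 'a' -> add 'a'
  S -> C b z : C is followed by terminal 'b' -> add 'b' (already in the set)
  S -> x y C ; : C is followed by terminal ';' -> add ';'
  S -> z y C ) : C is followed by terminal ')' -> add ')' (already in the set)
  C -> y : C does not occur in the body -> contributes nothing
FOLLOW(C) = {), ;, a, b}
Count: 4

4


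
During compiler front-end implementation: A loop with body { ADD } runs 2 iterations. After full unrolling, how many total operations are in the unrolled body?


Loop body operations: ADD (1 op per iteration)
Unrolling 2 iterations:
  Iteration 1: ADD (1 ops)
  Iteration 2: ADD (1 ops)
Total: 2 iterations * 1 ops/iter = 2 operations

2


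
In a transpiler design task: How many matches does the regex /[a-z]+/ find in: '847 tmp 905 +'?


Pattern: /[a-z]+/ (identifiers)
Input: '847 tmp 905 +'
Scanning for matches:
  Match 1: 'tmp'
Total matches: 1

1


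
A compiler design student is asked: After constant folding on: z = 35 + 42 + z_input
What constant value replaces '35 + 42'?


Identifying constant sub-expression:
  Original: z = 35 + 42 + z_input
  35 and 42 are both compile-time constants
  Evaluating: 35 + 42 = 77
  After folding: z = 77 + z_input

77


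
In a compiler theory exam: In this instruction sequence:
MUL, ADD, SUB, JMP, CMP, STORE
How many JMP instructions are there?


Scanning instruction sequence for JMP:
  Position 1: MUL
  Position 2: ADD
  Position 3: SUB
  Position 4: JMP <- MATCH
  Position 5: CMP
  Position 6: STORE
Matches at positions: [4]
Total JMP count: 1

1


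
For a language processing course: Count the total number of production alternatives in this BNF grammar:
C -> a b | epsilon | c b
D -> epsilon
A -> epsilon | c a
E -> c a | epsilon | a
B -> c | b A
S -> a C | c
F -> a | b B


Counting alternatives per rule:
  C: 3 alternative(s)
  D: 1 alternative(s)
  A: 2 alternative(s)
  E: 3 alternative(s)
  B: 2 alternative(s)
  S: 2 alternative(s)
  F: 2 alternative(s)
Sum: 3 + 1 + 2 + 3 + 2 + 2 + 2 = 15

15


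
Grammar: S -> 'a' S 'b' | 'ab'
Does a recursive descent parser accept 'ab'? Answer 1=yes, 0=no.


Grammar accepts strings of the form a^n b^n (n >= 1)
Word: 'ab'
Counting: 1 a's and 1 b's
Check: 1 == 1? Yes
Derivation (S -> aSb applied 0 time(s), then S -> ab): S => ab
Accepted

1


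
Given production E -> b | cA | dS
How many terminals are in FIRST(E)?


Production: E -> b | cA | dS
Examining each alternative for leading terminals:
  E -> b : first terminal = 'b'
  E -> cA : first terminal = 'c'
  E -> dS : first terminal = 'd'
FIRST(E) = {b, c, d}
Count: 3

3


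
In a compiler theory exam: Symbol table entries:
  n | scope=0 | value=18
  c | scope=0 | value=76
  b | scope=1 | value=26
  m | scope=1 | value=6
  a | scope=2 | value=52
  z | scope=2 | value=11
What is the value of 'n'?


Searching symbol table for 'n':
  n | scope=0 | value=18 <- MATCH
  c | scope=0 | value=76
  b | scope=1 | value=26
  m | scope=1 | value=6
  a | scope=2 | value=52
  z | scope=2 | value=11
Found 'n' at scope 0 with value 18

18


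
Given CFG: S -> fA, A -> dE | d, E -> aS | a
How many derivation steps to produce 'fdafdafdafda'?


Grammar: S -> fA, A -> dE | d, E -> aS | a
Deriving 'fdafdafdafda':
Step 1: S -> fA => fA
Step 2: A -> dE => fdE
Step 3: E -> aS => fdaS
Step 4: S -> fA => fdafA
Step 5: A -> dE => fdafdE
Step 6: E -> aS => fdafdaS
Step 7: S -> fA => fdafdafA
Step 8: A -> dE => fdafdafdE
Step 9: E -> aS => fdafdafdaS
Step 10: S -> fA => fdafdafdafA
Step 11: A -> dE => fdafdafdafdE
Step 12: E -> a => fdafdafdafda
Total derivation steps: 12

12


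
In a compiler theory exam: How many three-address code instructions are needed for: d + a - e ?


Expression: d + a - e
Generating three-address code (respecting * over +/- precedence):
  Instruction 1: t1 = d + a
  Instruction 2: t2 = t1 - e
Total instructions: 2

2


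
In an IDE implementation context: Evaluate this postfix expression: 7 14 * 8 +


Processing tokens left to right:
Push 7, Push 14
Pop 7 and 14, compute 7 * 14 = 98, push 98
Push 8
Pop 98 and 8, compute 98 + 8 = 106, push 106
Stack result: 106

106


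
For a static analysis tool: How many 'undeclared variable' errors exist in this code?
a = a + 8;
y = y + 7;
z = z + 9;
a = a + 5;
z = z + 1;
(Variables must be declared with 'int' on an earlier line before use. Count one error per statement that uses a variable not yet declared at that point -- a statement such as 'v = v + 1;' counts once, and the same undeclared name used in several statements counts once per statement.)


Scanning code line by line:
  Line 1: use 'a' -> ERROR (undeclared)
  Line 2: use 'y' -> ERROR (undeclared)
  Line 3: use 'z' -> ERROR (undeclared)
  Line 4: use 'a' -> ERROR (undeclared)
  Line 5: use 'z' -> ERROR (undeclared)
Total undeclared variable errors: 5

5


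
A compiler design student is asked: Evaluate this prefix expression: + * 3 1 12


Parsing prefix expression: + * 3 1 12
Step 1: Innermost operation '* 3 1'
  3 * 1 = 3
Step 2: Outer operation '+ [3] 12'
  3 + 12 = 15

15


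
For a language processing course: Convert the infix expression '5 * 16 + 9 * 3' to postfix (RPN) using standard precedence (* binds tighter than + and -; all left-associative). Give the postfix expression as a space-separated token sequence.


Applying the shunting-yard algorithm:
  Operand 5 -> output
  Push '*' onto operator stack -> op-stack: [*]
  Operand 16 -> output
  See '+' (prec 1); top '*' (prec 2) >= it -> pop '*' to output
  Push '+' onto operator stack -> op-stack: [+]
  Operand 9 -> output
  Push '*' onto operator stack -> op-stack: [+, *]
  Operand 3 -> output
  End of input: pop '*' to output
  End of input: pop '+' to output
Postfix result: 5 16 * 9 3 * +

5 16 * 9 3 * +


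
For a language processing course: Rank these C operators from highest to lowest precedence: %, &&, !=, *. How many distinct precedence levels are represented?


Looking up precedence for each operator:
  % -> precedence 6
  && -> precedence 2
  != -> precedence 3
  * -> precedence 6
Sorted highest to lowest: %, *, !=, &&
Distinct precedence values: [6, 3, 2]
Number of distinct levels: 3

3


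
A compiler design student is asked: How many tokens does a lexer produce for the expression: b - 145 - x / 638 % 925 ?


Scanning 'b - 145 - x / 638 % 925'
Token 1: 'b' -> identifier
Token 2: '-' -> operator
Token 3: '145' -> integer_literal
Token 4: '-' -> operator
Token 5: 'x' -> identifier
Token 6: '/' -> operator
Token 7: '638' -> integer_literal
Token 8: '%' -> operator
Token 9: '925' -> integer_literal
Total tokens: 9

9


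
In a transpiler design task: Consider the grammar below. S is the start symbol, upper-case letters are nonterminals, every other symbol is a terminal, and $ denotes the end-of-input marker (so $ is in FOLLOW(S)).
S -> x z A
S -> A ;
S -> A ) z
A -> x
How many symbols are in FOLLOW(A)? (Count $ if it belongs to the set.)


S is the start symbol and does not occur in any rule body, so FOLLOW(S) = {$}.
Examining every occurrence of A in a rule body:
  S -> x z A : A is at the right end -> add FOLLOW(S) = {$}
  S -> A ; : A is followed by terminal ';' -> add ';'
  S -> A ) z : A is followed by terminal ')' -> add ')'
  A -> x : A does not occur in the body -> contributes nothing
FOLLOW(A) = {), ;, $}
Count: 3

3


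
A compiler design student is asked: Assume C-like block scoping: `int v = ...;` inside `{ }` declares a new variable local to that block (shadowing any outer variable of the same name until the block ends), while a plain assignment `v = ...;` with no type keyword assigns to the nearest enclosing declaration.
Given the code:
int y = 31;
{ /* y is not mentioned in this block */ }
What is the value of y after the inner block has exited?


Analyzing scoping rules:
Outer scope: declares y = 31
Inner block: y is neither redeclared nor assigned -> unchanged
After the block -> 31
Result: 31

31


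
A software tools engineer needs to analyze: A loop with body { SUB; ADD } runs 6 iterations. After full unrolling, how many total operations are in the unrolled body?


Loop body operations: SUB, ADD (2 ops per iteration)
Unrolling 6 iterations:
  Iteration 1: SUB, ADD (2 ops)
  Iteration 2: SUB, ADD (2 ops)
  Iteration 3: SUB, ADD (2 ops)
  Iteration 4: SUB, ADD (2 ops)
  Iteration 5: SUB, ADD (2 ops)
  Iteration 6: SUB, ADD (2 ops)
Total: 6 iterations * 2 ops/iter = 12 operations

12


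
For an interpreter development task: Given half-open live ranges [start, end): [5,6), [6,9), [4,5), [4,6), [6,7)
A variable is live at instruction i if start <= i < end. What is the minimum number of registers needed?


Live ranges:
  Var0: [5, 6)
  Var1: [6, 9)
  Var2: [4, 5)
  Var3: [4, 6)
  Var4: [6, 7)
Sweep-line events (position, delta, active):
  pos=4 start -> active=1
  pos=4 start -> active=2
  pos=5 end -> active=1
  pos=5 start -> active=2
  pos=6 end -> active=1
  pos=6 end -> active=0
  pos=6 start -> active=1
  pos=6 start -> active=2
  pos=7 end -> active=1
  pos=9 end -> active=0
Maximum simultaneous active: 2
Minimum registers needed: 2

2


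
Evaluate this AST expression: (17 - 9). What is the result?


Expression: (17 - 9)
Evaluating step by step:
  17 - 9 = 8
Result: 8

8


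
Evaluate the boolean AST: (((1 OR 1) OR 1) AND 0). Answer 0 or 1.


Step 1: Evaluate inner node
  1 OR 1 = 1
Step 2: Evaluate next node
  1 OR 1 = 1
Step 3: Evaluate root node
  1 AND 0 = 0

0


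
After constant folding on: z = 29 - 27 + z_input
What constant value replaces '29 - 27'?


Identifying constant sub-expression:
  Original: z = 29 - 27 + z_input
  29 and 27 are both compile-time constants
  Evaluating: 29 - 27 = 2
  After folding: z = 2 + z_input

2


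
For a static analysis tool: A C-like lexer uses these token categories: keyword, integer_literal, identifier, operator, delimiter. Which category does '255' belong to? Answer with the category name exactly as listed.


Token: '255'
Checking categories:
  identifier: no
  integer_literal: YES
  operator: no
  keyword: no
  delimiter: no
Category: integer_literal

integer_literal


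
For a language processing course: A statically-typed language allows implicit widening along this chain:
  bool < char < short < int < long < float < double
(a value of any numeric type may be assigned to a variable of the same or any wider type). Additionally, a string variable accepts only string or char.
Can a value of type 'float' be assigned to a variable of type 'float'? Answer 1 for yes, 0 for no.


Target variable type: float
Source value type: float
Numeric ranks: float=5, float=5
Widening allowed iff rank(source) <= rank(target): 5 <= 5? Yes
Result: 1

1


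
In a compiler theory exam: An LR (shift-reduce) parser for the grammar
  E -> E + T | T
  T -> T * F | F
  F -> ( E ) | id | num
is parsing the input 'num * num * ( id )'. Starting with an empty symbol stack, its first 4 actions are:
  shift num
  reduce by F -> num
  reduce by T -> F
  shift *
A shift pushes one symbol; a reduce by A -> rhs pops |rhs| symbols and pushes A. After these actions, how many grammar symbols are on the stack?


Tracking the symbol stack through each action:
  Action 1: shift 'num' : push -> stack = [num] (size 1)
  Action 2: reduce by F -> num : pop 1, push F -> stack = [F] (size 1)
  Action 3: reduce by T -> F : pop 1, push T -> stack = [T] (size 1)
  Action 4: shift '*' : push -> stack = [T, *] (size 2)
Final stack size: 2

2


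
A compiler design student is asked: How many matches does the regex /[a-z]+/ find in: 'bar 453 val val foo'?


Pattern: /[a-z]+/ (identifiers)
Input: 'bar 453 val val foo'
Scanning for matches:
  Match 1: 'bar'
  Match 2: 'val'
  Match 3: 'val'
  Match 4: 'foo'
Total matches: 4

4


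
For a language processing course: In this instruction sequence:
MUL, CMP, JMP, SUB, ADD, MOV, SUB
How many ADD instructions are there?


Scanning instruction sequence for ADD:
  Position 1: MUL
  Position 2: CMP
  Position 3: JMP
  Position 4: SUB
  Position 5: ADD <- MATCH
  Position 6: MOV
  Position 7: SUB
Matches at positions: [5]
Total ADD count: 1

1


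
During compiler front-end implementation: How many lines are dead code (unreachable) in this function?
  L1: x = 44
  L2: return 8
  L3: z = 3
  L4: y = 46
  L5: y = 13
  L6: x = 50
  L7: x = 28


Analyzing control flow:
  L1: reachable (before return)
  L2: reachable (return statement)
  L3: DEAD (after return at L2)
  L4: DEAD (after return at L2)
  L5: DEAD (after return at L2)
  L6: DEAD (after return at L2)
  L7: DEAD (after return at L2)
Return at L2, total lines = 7
Dead lines: L3 through L7
Count: 5

5


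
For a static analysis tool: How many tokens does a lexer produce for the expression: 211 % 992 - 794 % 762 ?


Scanning '211 % 992 - 794 % 762'
Token 1: '211' -> integer_literal
Token 2: '%' -> operator
Token 3: '992' -> integer_literal
Token 4: '-' -> operator
Token 5: '794' -> integer_literal
Token 6: '%' -> operator
Token 7: '762' -> integer_literal
Total tokens: 7

7


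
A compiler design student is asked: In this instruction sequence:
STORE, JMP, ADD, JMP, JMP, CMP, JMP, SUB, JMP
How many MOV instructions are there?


Scanning instruction sequence for MOV:
  Position 1: STORE
  Position 2: JMP
  Position 3: ADD
  Position 4: JMP
  Position 5: JMP
  Position 6: CMP
  Position 7: JMP
  Position 8: SUB
  Position 9: JMP
Matches at positions: []
Total MOV count: 0

0


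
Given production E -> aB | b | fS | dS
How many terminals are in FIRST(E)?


Production: E -> aB | b | fS | dS
Examining each alternative for leading terminals:
  E -> aB : first terminal = 'a'
  E -> b : first terminal = 'b'
  E -> fS : first terminal = 'f'
  E -> dS : first terminal = 'd'
FIRST(E) = {a, b, d, f}
Count: 4

4


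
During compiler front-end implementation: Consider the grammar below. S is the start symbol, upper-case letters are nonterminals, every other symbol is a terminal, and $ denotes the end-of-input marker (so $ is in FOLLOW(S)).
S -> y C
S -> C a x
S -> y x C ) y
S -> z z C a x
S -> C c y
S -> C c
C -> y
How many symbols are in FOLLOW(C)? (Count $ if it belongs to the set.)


S is the start symbol and does not occur in any rule body, so FOLLOW(S) = {$}.
Examining every occurrence of C in a rule body:
  S -> y C : C is at the right end -> add FOLLOW(S) = {$}
  S -> C a x : C is followed by terminal 'a' -> add 'a'
  S -> y x C ) y : C is followed by terminal ')' -> add ')'
  S -> z z C a x : C is followed by terminal 'a' -> add 'a' (already in the set)
  S -> C c y : C is followed by terminal 'c' -> add 'c'
  S -> C c : C is followed by terminal 'c' -> add 'c' (already in the set)
  C -> y : C does not occur in the body -> contributes nothing
FOLLOW(C) = {), a, c, $}
Count: 4

4


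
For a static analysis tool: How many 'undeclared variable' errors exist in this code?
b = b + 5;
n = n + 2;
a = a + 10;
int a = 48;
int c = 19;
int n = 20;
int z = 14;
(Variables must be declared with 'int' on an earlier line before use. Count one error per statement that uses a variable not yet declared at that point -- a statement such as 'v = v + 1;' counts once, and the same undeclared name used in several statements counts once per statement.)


Scanning code line by line:
  Line 1: use 'b' -> ERROR (undeclared)
  Line 2: use 'n' -> ERROR (undeclared)
  Line 3: use 'a' -> ERROR (undeclared)
  Line 4: declare 'a' -> declared = ['a']
  Line 5: declare 'c' -> declared = ['a', 'c']
  Line 6: declare 'n' -> declared = ['a', 'c', 'n']
  Line 7: declare 'z' -> declared = ['a', 'c', 'n', 'z']
Total undeclared variable errors: 3

3


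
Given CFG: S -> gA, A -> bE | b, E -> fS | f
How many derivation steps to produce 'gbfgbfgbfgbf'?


Grammar: S -> gA, A -> bE | b, E -> fS | f
Deriving 'gbfgbfgbfgbf':
Step 1: S -> gA => gA
Step 2: A -> bE => gbE
Step 3: E -> fS => gbfS
Step 4: S -> gA => gbfgA
Step 5: A -> bE => gbfgbE
Step 6: E -> fS => gbfgbfS
Step 7: S -> gA => gbfgbfgA
Step 8: A -> bE => gbfgbfgbE
Step 9: E -> fS => gbfgbfgbfS
Step 10: S -> gA => gbfgbfgbfgA
Step 11: A -> bE => gbfgbfgbfgbE
Step 12: E -> f => gbfgbfgbfgbf
Total derivation steps: 12

12


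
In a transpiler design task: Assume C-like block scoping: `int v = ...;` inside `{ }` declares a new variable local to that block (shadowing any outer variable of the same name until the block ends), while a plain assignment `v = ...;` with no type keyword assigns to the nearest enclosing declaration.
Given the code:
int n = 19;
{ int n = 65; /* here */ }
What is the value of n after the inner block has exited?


Analyzing scoping rules:
Outer scope: declares n = 19
Inner block: 'int n = 65;' declares a NEW n that shadows the outer one
When the block exits the inner n goes out of scope; the outer n was never modified -> 19
Result: 19

19


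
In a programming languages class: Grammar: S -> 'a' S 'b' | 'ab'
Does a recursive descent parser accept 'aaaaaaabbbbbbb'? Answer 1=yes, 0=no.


Grammar accepts strings of the form a^n b^n (n >= 1)
Word: 'aaaaaaabbbbbbb'
Counting: 7 a's and 7 b's
Check: 7 == 7? Yes
Derivation (S -> aSb applied 6 time(s), then S -> ab): S => aSb => aaSbb => aaaSbbb => aaaaSbbbb => aaaaaSbbbbb => aaaaaaSbbbbbb => aaaaaaabbbbbbb
Accepted

1


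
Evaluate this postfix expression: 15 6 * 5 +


Processing tokens left to right:
Push 15, Push 6
Pop 15 and 6, compute 15 * 6 = 90, push 90
Push 5
Pop 90 and 5, compute 90 + 5 = 95, push 95
Stack result: 95

95


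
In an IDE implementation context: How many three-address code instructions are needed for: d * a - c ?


Expression: d * a - c
Generating three-address code (respecting * over +/- precedence):
  Instruction 1: t1 = d * a
  Instruction 2: t2 = t1 - c
Total instructions: 2

2


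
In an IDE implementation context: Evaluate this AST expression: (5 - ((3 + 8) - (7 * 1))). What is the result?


Expression: (5 - ((3 + 8) - (7 * 1)))
Evaluating step by step:
  3 + 8 = 11
  7 * 1 = 7
  11 - 7 = 4
  5 - 4 = 1
Result: 1

1
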